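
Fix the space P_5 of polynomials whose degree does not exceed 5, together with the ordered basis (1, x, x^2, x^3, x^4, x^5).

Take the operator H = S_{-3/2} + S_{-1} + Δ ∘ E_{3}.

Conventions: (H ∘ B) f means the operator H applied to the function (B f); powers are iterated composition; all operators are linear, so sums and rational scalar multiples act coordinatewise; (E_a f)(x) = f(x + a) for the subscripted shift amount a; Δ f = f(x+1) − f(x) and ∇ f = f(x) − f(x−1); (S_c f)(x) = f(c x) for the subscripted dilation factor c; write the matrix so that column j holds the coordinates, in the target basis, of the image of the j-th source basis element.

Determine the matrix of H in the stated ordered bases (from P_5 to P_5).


the matrix is [[2, 1, 7, 37, 175, 781]; [0, -5/2, 2, 21, 148, 875]; [0, 0, 13/4, 3, 42, 370]; [0, 0, 0, -35/8, 4, 70]; [0, 0, 0, 0, 97/16, 5]; [0, 0, 0, 0, 0, -275/32]] (rows listed top to bottom)

image of 1: 2
image of x: -(5/2)x + 1
image of x^2: (13/4)x^2 + 2x + 7
image of x^3: -(35/8)x^3 + 3x^2 + 21x + 37
image of x^4: (97/16)x^4 + 4x^3 + 42x^2 + 148x + 175
image of x^5: -(275/32)x^5 + 5x^4 + 70x^3 + 370x^2 + 875x + 781
each image's coordinates form column j of the matrix


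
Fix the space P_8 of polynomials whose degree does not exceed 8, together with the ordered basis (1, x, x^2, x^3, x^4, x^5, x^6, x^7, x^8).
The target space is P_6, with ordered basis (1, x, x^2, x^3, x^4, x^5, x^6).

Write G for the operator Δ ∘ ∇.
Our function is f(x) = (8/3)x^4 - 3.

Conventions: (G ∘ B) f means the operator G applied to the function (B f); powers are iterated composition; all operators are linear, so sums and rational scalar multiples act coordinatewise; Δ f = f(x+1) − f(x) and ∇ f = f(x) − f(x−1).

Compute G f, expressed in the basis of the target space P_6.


the result is g(x) = 32x^2 + 16/3

∇ f = (32/3)x^3 - 16x^2 + (32/3)x - 8/3
Δ ∇ f = 32x^2 + 16/3


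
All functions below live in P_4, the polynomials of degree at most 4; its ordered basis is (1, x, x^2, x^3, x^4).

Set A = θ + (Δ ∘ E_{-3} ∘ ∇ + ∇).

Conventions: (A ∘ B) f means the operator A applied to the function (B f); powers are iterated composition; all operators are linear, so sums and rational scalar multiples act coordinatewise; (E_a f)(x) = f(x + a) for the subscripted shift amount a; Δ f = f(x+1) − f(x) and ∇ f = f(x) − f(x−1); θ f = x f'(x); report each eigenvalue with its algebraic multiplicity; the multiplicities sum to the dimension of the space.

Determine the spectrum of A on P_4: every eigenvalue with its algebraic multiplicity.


image of 1: 0
image of x: x + 1
image of x^2: 2x^2 + 2x + 1
image of x^3: 3x^3 + 3x^2 + 3x - 17
image of x^4: 4x^4 + 4x^3 + 6x^2 - 68x + 109
the matrix is upper triangular; its diagonal is (0, 1, 2, 3, 4)
for a triangular matrix the eigenvalues are the diagonal entries, with algebraic multiplicity their repetition count

λ = 0 (multiplicity 1), λ = 1 (multiplicity 1), λ = 2 (multiplicity 1), λ = 3 (multiplicity 1), λ = 4 (multiplicity 1)


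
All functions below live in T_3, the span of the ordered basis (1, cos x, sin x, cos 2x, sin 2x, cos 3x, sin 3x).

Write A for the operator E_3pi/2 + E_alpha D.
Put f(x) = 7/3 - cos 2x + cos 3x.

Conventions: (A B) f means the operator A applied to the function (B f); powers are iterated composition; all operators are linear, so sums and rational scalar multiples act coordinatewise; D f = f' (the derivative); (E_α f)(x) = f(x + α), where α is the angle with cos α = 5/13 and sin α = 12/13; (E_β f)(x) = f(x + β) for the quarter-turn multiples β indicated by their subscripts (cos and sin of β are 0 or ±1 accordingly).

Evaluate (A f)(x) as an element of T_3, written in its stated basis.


the image equals g(x) = 7/3 + (409/169)cos 2x - (238/169)sin 2x + (2484/2197)cos 3x + (3908/2197)sin 3x

E_3pi/2 f = 7/3 + cos 2x - sin 3x
D f = 2sin 2x - 3sin 3x
E_alpha D f = (240/169)cos 2x - (238/169)sin 2x + (2484/2197)cos 3x + (6105/2197)sin 3x
(E_3pi/2 + E_alpha D) f = 7/3 + (409/169)cos 2x - (238/169)sin 2x + (2484/2197)cos 3x + (3908/2197)sin 3x


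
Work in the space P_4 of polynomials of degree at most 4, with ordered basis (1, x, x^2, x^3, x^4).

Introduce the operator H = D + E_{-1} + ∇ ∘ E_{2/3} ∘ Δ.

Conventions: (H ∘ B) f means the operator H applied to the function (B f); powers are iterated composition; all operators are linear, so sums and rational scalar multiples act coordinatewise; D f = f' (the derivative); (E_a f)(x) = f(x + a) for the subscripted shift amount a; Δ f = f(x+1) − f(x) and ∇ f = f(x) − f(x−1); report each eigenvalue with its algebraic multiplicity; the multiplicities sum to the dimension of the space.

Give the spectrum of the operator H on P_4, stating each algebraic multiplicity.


λ = 1 (multiplicity 5)

image of 1: 1
image of x: x
image of x^2: x^2 + 3
image of x^3: x^3 + 9x + 3
image of x^4: x^4 + 18x^2 + 12x + 25/3
the matrix is upper triangular; its diagonal is (1, 1, 1, 1, 1)
for a triangular matrix the eigenvalues are the diagonal entries, with algebraic multiplicity their repetition count


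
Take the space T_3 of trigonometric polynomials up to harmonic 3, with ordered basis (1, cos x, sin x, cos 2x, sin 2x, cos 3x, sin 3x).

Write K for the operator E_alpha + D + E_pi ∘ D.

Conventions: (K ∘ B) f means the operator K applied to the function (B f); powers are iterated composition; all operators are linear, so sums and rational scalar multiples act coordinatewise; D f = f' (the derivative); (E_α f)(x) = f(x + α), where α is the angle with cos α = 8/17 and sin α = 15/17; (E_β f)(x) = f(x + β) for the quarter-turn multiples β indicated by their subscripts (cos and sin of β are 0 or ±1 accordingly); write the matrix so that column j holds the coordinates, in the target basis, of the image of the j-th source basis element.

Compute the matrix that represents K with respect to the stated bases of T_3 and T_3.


the matrix is [[1, 0, 0, 0, 0, 0, 0]; [0, 8/17, 15/17, 0, 0, 0, 0]; [0, -15/17, 8/17, 0, 0, 0, 0]; [0, 0, 0, -161/289, 1396/289, 0, 0]; [0, 0, 0, -1396/289, -161/289, 0, 0]; [0, 0, 0, 0, 0, -4888/4913, -495/4913]; [0, 0, 0, 0, 0, 495/4913, -4888/4913]] (rows listed top to bottom)

image of 1: 1
image of cos x: (8/17)cos x - (15/17)sin x
image of sin x: (15/17)cos x + (8/17)sin x
image of cos 2x: -(161/289)cos 2x - (1396/289)sin 2x
image of sin 2x: (1396/289)cos 2x - (161/289)sin 2x
image of cos 3x: -(4888/4913)cos 3x + (495/4913)sin 3x
image of sin 3x: -(495/4913)cos 3x - (4888/4913)sin 3x
each image's coordinates form column j of the matrix


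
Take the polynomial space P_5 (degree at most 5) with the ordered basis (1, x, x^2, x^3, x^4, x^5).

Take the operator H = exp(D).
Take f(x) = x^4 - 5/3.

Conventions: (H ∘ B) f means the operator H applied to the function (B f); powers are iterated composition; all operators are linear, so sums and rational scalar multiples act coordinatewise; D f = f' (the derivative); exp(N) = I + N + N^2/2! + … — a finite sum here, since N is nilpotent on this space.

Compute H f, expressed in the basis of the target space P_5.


order-1 term: 4x^3
order-2 term: 6x^2
order-3 term: 4x
order-4 term: 1
the series for exp(D) f terminates at order 4
exp(D) f = x^4 + 4x^3 + 6x^2 + 4x - 2/3

g(x) = x^4 + 4x^3 + 6x^2 + 4x - 2/3


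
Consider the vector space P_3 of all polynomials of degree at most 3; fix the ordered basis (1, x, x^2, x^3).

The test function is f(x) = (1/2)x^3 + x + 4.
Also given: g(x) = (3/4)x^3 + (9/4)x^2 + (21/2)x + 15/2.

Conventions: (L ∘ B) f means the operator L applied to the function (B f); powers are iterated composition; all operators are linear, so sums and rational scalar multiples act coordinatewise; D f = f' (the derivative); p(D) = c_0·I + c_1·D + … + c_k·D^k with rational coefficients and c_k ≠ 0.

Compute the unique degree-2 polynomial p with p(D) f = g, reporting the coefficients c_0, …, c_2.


D^0 f = (1/2)x^3 + x + 4
D^1 f = (3/2)x^2 + 1
D^2 f = 3x
matching coefficients of g against c_0 f + c_1 Df + … from the top degree down determines the c_i
solution: c_0 = 3/2, c_1 = 3/2, c_2 = 3

c_0 = 3/2, c_1 = 3/2, c_2 = 3


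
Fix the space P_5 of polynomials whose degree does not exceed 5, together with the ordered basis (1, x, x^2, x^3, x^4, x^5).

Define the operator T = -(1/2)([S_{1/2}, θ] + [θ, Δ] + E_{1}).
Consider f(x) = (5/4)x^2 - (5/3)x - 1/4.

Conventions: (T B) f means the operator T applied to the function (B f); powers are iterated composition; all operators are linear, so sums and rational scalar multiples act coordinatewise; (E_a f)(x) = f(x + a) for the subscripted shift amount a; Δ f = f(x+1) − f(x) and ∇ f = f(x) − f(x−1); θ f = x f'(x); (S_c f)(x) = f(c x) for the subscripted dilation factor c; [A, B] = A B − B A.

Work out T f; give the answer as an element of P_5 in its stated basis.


g(x) = -(5/8)x^2 + (5/6)x + 3/4

θ f = (5/2)x^2 - (5/3)x
S_{1/2} θ f = (5/8)x^2 - (5/6)x
S_{1/2} f = (5/16)x^2 - (5/6)x - 1/4
θ S_{1/2} f = (5/8)x^2 - (5/6)x
[S_{1/2}, θ] f = 0
Δ f = (5/2)x - 5/12
θ Δ f = (5/2)x
θ f = (5/2)x^2 - (5/3)x
Δ θ f = 5x + 5/6
[θ, Δ] f = -(5/2)x - 5/6
E_{1} f = (5/4)x^2 + (5/6)x - 2/3
([S_{1/2}, θ] + [θ, Δ] + E_{1}) f = (5/4)x^2 - (5/3)x - 3/2
(-(1/2)([S_{1/2}, θ] + [θ, Δ] + E_{1})) f = -(5/8)x^2 + (5/6)x + 3/4


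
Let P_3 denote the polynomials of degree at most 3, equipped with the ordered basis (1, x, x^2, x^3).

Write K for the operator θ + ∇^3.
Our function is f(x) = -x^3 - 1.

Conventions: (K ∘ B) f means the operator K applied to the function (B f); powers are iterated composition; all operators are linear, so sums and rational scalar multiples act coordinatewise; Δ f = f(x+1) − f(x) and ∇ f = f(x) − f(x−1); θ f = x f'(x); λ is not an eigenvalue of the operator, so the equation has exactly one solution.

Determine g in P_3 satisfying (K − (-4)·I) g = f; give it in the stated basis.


the result is g(x) = -(1/7)x^3 - 1/28

write g with unknown coordinates in the stated basis and equate coefficients in (K − (-4)·I) g = f
solving from the highest basis element down gives g = -(1/7)x^3 - 1/28
check: K g = -(3/7)x^3 - 6/7
so K g − (-4)·g = -x^3 - 1 = f ✓


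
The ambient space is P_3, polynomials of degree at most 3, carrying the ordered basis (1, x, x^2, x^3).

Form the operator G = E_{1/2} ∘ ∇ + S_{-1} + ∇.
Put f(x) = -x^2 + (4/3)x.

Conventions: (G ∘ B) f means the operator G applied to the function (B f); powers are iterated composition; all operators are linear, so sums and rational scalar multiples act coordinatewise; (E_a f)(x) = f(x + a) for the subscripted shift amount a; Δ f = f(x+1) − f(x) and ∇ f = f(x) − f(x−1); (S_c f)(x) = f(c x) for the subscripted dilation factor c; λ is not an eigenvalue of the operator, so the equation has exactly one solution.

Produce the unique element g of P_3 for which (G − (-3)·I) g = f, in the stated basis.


write g with unknown coordinates in the stated basis and equate coefficients in (G − (-3)·I) g = f
solving from the highest basis element down gives g = -(1/4)x^2 + (7/6)x - 31/48
check: G g = -(1/4)x^2 - (13/6)x + 31/16
so G g − (-3)·g = -x^2 + (4/3)x = f ✓

the image equals g(x) = -(1/4)x^2 + (7/6)x - 31/48


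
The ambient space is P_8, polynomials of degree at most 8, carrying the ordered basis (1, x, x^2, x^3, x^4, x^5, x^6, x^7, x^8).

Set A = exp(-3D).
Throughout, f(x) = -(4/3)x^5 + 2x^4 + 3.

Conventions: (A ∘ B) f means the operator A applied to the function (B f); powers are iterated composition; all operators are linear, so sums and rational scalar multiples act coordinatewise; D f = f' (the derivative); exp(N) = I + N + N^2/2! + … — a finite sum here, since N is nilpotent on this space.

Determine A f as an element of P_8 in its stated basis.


the result is g(x) = -(4/3)x^5 + 22x^4 - 144x^3 + 468x^2 - 756x + 489

order-1 term: 20x^4 - 24x^3
order-2 term: -120x^3 + 108x^2
order-3 term: 360x^2 - 216x
order-4 term: -540x + 162
order-5 term: 324
the series for exp(-3D) f terminates at order 5
exp(-3D) f = -(4/3)x^5 + 22x^4 - 144x^3 + 468x^2 - 756x + 489


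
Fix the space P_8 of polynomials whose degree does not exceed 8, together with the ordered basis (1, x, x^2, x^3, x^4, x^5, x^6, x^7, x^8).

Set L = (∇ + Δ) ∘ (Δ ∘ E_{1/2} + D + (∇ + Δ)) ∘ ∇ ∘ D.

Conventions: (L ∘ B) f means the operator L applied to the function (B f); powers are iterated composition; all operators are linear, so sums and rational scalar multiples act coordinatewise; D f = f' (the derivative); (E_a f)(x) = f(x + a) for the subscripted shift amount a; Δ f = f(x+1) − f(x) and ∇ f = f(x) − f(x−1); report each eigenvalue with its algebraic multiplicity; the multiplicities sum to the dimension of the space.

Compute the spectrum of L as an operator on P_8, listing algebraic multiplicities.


λ = 0 (multiplicity 9)

image of 1: 0
image of x: 0
image of x^2: 0
image of x^3: 0
image of x^4: 192
image of x^5: 960x - 240
image of x^6: 2880x^2 - 1440x + 2460
image of x^7: 6720x^3 - 5040x^2 + 17220x - 3990
image of x^8: 13440x^4 - 13440x^3 + 68880x^2 - 31920x + 25802
the matrix is upper triangular; its diagonal is (0, 0, 0, 0, 0, 0, 0, 0, 0)
for a triangular matrix the eigenvalues are the diagonal entries, with algebraic multiplicity their repetition count


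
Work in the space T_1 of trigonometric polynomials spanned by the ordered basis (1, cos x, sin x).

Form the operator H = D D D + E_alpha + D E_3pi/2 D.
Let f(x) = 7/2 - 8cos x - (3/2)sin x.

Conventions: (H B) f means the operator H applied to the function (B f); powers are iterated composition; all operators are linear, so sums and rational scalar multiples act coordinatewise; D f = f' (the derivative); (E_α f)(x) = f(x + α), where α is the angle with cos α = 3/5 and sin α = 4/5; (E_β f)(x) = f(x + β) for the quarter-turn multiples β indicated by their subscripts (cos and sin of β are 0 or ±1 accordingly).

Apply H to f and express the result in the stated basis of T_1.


the image equals g(x) = 7/2 - 6cos x + (11/2)sin x

D f = -(3/2)cos x + 8sin x
D D f = 8cos x + (3/2)sin x
D D D f = (3/2)cos x - 8sin x
E_alpha f = 7/2 - 6cos x + (11/2)sin x
D f = -(3/2)cos x + 8sin x
E_3pi/2 D f = -8cos x - (3/2)sin x
D E_3pi/2 D f = -(3/2)cos x + 8sin x
(D D D + E_alpha + D E_3pi/2 D) f = 7/2 - 6cos x + (11/2)sin x


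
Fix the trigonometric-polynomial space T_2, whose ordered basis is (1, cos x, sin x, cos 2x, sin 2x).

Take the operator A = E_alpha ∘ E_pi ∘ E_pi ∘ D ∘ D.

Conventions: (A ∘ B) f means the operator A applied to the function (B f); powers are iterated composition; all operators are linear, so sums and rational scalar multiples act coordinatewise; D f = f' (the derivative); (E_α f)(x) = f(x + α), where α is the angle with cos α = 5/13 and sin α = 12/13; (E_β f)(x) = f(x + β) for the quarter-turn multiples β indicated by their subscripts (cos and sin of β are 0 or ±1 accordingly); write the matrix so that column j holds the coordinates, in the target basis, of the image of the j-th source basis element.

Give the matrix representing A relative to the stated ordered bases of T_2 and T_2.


image of 1: 0
image of cos x: -(5/13)cos x + (12/13)sin x
image of sin x: -(12/13)cos x - (5/13)sin x
image of cos 2x: (476/169)cos 2x + (480/169)sin 2x
image of sin 2x: -(480/169)cos 2x + (476/169)sin 2x
each image's coordinates form column j of the matrix

the matrix is [[0, 0, 0, 0, 0]; [0, -5/13, -12/13, 0, 0]; [0, 12/13, -5/13, 0, 0]; [0, 0, 0, 476/169, -480/169]; [0, 0, 0, 480/169, 476/169]] (rows listed top to bottom)


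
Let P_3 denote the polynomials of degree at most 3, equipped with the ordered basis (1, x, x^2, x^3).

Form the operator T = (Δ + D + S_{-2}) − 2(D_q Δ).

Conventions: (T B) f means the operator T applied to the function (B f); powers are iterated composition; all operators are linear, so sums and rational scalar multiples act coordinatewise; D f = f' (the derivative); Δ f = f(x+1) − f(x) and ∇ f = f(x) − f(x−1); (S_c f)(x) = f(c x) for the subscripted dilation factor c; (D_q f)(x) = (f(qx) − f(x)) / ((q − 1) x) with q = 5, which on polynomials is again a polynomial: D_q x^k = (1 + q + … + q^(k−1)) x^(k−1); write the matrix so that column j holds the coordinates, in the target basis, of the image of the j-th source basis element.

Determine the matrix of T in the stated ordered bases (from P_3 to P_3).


the matrix is [[1, 2, -3, -5]; [0, -2, 4, -33]; [0, 0, 4, 6]; [0, 0, 0, -8]] (rows listed top to bottom)

image of 1: 1
image of x: -2x + 2
image of x^2: 4x^2 + 4x - 3
image of x^3: -8x^3 + 6x^2 - 33x - 5
each image's coordinates form column j of the matrix


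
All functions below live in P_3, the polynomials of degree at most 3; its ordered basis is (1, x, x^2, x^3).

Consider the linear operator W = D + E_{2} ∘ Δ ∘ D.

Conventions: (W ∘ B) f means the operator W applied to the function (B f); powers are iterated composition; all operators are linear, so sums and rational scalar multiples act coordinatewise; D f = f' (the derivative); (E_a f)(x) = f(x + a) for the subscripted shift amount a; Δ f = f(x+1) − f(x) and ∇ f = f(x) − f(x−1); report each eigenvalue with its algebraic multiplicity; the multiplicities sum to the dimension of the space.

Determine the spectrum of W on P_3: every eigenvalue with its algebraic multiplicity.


λ = 0 (multiplicity 4)

image of 1: 0
image of x: 1
image of x^2: 2x + 2
image of x^3: 3x^2 + 6x + 15
the matrix is upper triangular; its diagonal is (0, 0, 0, 0)
for a triangular matrix the eigenvalues are the diagonal entries, with algebraic multiplicity their repetition count


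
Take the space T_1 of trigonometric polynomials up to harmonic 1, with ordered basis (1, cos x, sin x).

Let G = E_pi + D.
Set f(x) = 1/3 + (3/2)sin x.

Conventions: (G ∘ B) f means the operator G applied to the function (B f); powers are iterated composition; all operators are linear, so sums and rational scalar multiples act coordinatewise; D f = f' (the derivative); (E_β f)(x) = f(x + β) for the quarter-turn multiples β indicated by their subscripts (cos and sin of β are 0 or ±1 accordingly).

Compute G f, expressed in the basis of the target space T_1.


the result is g(x) = 1/3 + (3/2)cos x - (3/2)sin x

E_pi f = 1/3 - (3/2)sin x
D f = (3/2)cos x
(E_pi + D) f = 1/3 + (3/2)cos x - (3/2)sin x


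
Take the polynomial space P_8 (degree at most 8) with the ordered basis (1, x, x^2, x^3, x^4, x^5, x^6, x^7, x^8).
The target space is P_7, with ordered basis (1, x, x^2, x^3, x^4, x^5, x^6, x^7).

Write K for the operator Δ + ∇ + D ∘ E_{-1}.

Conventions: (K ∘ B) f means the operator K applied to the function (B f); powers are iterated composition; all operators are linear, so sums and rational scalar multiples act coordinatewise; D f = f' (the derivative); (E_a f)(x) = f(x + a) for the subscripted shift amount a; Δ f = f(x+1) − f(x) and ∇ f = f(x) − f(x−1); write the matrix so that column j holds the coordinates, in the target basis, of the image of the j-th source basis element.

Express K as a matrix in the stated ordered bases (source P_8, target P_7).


the matrix is [[0, 3, -2, 5, -4, 7, -6, 9, -8]; [0, 0, 6, -6, 20, -20, 42, -42, 72]; [0, 0, 0, 9, -12, 50, -60, 147, -168]; [0, 0, 0, 0, 12, -20, 100, -140, 392]; [0, 0, 0, 0, 0, 15, -30, 175, -280]; [0, 0, 0, 0, 0, 0, 18, -42, 280]; [0, 0, 0, 0, 0, 0, 0, 21, -56]; [0, 0, 0, 0, 0, 0, 0, 0, 24]] (rows listed top to bottom)

image of 1: 0
image of x: 3
image of x^2: 6x - 2
image of x^3: 9x^2 - 6x + 5
image of x^4: 12x^3 - 12x^2 + 20x - 4
image of x^5: 15x^4 - 20x^3 + 50x^2 - 20x + 7
image of x^6: 18x^5 - 30x^4 + 100x^3 - 60x^2 + 42x - 6
image of x^7: 21x^6 - 42x^5 + 175x^4 - 140x^3 + 147x^2 - 42x + 9
image of x^8: 24x^7 - 56x^6 + 280x^5 - 280x^4 + 392x^3 - 168x^2 + 72x - 8
each image's coordinates form column j of the matrix


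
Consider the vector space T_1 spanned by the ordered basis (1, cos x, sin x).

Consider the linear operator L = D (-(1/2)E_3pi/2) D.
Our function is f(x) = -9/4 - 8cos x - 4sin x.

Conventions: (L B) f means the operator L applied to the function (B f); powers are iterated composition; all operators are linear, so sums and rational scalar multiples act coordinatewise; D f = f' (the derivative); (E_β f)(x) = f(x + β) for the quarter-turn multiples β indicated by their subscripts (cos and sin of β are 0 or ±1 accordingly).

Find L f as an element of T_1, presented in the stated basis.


the image equals g(x) = 2cos x - 4sin x

D f = -4cos x + 8sin x
E_3pi/2 D f = -8cos x - 4sin x
(-(1/2)E_3pi/2) D f = 4cos x + 2sin x
D ((-(1/2)E_3pi/2) D) f = 2cos x - 4sin x


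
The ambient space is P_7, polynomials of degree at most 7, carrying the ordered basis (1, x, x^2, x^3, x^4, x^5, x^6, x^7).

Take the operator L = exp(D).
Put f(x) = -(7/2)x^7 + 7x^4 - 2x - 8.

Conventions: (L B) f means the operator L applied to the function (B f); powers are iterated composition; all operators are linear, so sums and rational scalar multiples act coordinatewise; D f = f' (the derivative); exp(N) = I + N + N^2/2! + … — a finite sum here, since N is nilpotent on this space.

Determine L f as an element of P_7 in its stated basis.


order-1 term: -(49/2)x^6 + 28x^3 - 2
order-2 term: -(147/2)x^5 + 42x^2
order-3 term: -(245/2)x^4 + 28x
order-4 term: -(245/2)x^3 + 7
order-5 term: -(147/2)x^2
order-6 term: -(49/2)x
order-7 term: -7/2
the series for exp(D) f terminates at order 7
exp(D) f = -(7/2)x^7 - (49/2)x^6 - (147/2)x^5 - (231/2)x^4 - (189/2)x^3 - (63/2)x^2 + (3/2)x - 13/2

the result is g(x) = -(7/2)x^7 - (49/2)x^6 - (147/2)x^5 - (231/2)x^4 - (189/2)x^3 - (63/2)x^2 + (3/2)x - 13/2


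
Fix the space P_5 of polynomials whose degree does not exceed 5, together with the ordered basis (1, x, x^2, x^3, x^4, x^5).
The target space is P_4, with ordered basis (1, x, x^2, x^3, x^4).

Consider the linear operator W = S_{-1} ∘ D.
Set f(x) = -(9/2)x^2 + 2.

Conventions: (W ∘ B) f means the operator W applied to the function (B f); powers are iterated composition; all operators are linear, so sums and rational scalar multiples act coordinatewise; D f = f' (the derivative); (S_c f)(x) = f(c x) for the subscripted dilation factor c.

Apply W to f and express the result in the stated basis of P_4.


the image equals g(x) = 9x

D f = -9x
S_{-1} D f = 9x


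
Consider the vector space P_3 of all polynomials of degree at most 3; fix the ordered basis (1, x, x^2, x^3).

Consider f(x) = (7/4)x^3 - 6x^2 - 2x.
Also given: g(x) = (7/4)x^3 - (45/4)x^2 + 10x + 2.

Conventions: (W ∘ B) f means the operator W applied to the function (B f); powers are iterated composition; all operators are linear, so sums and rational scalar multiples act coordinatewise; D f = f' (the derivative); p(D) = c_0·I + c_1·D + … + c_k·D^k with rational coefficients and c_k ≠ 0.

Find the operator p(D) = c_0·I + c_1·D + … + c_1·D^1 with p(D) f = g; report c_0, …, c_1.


p(D) = I − D, i.e. c_0 = 1, c_1 = -1

D^0 f = (7/4)x^3 - 6x^2 - 2x
D^1 f = (21/4)x^2 - 12x - 2
matching coefficients of g against c_0 f + c_1 Df + … from the top degree down determines the c_i
solution: c_0 = 1, c_1 = -1


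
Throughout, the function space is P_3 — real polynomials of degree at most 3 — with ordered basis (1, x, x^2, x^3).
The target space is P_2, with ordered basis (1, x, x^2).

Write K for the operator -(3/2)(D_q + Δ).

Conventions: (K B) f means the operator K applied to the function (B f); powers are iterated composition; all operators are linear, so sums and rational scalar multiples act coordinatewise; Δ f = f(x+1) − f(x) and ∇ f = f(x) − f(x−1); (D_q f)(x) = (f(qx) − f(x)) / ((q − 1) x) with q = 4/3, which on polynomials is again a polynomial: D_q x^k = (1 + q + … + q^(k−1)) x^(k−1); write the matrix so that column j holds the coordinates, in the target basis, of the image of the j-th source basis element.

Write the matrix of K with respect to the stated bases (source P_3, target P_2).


image of 1: 0
image of x: -3
image of x^2: -(13/2)x - 3/2
image of x^3: -(32/3)x^2 - (9/2)x - 3/2
each image's coordinates form column j of the matrix

the matrix is [[0, -3, -3/2, -3/2]; [0, 0, -13/2, -9/2]; [0, 0, 0, -32/3]] (rows listed top to bottom)


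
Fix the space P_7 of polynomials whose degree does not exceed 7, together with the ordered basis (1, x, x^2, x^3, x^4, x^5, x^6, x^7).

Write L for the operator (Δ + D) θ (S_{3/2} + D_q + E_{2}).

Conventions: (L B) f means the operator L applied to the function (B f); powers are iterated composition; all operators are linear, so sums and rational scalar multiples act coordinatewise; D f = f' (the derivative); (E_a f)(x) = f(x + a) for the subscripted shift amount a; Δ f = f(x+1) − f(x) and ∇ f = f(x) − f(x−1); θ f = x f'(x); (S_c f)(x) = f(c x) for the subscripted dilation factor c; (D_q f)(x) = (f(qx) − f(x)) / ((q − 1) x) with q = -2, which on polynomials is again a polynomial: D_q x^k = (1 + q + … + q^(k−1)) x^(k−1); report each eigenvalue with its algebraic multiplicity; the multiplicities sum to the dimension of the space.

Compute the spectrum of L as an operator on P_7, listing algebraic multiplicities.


image of 1: 0
image of x: 5
image of x^2: 26x + 25/2
image of x^3: (315/4)x^2 + (891/8)x + 441/8
image of x^4: 194x^3 + (399/2)x^2 + 316x + 581/4
image of x^5: (6875/16)x^4 + (17627/16)x^3 + (26459/16)x^2 + (49627/32)x + 18143/32
image of x^6: (7137/8)x^5 + (21285/32)x^4 + (23655/8)x^3 + (159525/32)x^2 + (72657/16)x + 51627/32
image of x^7: (113435/64)x^6 + (865617/128)x^5 + (1761415/128)x^4 + (3127175/128)x^3 + (3684945/128)x^2 + (2551579/128)x + 758861/128
the matrix is upper triangular; its diagonal is (0, 0, 0, 0, 0, 0, 0, 0)
for a triangular matrix the eigenvalues are the diagonal entries, with algebraic multiplicity their repetition count

λ = 0 (multiplicity 8)


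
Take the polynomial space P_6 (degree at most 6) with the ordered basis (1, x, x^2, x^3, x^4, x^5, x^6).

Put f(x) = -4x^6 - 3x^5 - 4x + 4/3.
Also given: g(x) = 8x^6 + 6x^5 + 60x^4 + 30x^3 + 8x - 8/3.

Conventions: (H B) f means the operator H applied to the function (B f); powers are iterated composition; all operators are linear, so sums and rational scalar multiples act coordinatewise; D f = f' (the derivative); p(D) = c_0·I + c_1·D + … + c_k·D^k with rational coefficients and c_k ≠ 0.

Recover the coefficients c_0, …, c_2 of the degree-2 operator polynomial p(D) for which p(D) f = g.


D^0 f = -4x^6 - 3x^5 - 4x + 4/3
D^1 f = -24x^5 - 15x^4 - 4
D^2 f = -120x^4 - 60x^3
matching coefficients of g against c_0 f + c_1 Df + … from the top degree down determines the c_i
solution: c_0 = -2, c_1 = 0, c_2 = -1/2

p(D) = -2·I − (1/2)·D^2, i.e. c_0 = -2, c_1 = 0, c_2 = -1/2


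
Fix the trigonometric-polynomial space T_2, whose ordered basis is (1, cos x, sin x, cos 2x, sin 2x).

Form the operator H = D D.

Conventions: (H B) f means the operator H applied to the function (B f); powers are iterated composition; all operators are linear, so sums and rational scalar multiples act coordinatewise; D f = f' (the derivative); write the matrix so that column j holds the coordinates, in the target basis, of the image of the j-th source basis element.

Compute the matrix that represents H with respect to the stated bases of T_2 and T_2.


image of 1: 0
image of cos x: -cos x
image of sin x: -sin x
image of cos 2x: -4cos 2x
image of sin 2x: -4sin 2x
each image's coordinates form column j of the matrix

the matrix is [[0, 0, 0, 0, 0]; [0, -1, 0, 0, 0]; [0, 0, -1, 0, 0]; [0, 0, 0, -4, 0]; [0, 0, 0, 0, -4]] (rows listed top to bottom)


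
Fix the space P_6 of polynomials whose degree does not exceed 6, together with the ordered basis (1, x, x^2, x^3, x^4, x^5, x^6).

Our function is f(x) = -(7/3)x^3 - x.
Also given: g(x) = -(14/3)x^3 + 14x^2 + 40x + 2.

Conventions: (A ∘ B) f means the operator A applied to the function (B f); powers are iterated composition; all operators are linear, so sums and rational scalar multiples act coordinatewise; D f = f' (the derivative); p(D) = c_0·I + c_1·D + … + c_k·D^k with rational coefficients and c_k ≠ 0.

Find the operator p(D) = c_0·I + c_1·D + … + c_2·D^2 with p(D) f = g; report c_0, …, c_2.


c_0 = 2, c_1 = -2, c_2 = -3

D^0 f = -(7/3)x^3 - x
D^1 f = -7x^2 - 1
D^2 f = -14x
matching coefficients of g against c_0 f + c_1 Df + … from the top degree down determines the c_i
solution: c_0 = 2, c_1 = -2, c_2 = -3


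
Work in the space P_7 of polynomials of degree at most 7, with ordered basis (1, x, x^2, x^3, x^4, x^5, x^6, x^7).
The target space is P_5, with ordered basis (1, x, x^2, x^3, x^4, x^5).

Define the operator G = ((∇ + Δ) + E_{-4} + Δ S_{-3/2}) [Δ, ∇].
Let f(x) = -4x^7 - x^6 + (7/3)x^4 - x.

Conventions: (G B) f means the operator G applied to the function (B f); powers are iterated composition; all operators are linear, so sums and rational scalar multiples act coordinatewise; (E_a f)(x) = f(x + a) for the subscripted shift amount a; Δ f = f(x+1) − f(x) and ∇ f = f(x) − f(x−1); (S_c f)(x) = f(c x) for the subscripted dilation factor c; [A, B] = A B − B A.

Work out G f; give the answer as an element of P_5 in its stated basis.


the result is g(x) = 0

∇ f = -28x^6 + 78x^5 - 125x^4 + (388/3)x^3 - 83x^2 + (94/3)x - 19/3
Δ ∇ f = -168x^5 - 30x^4 - 280x^3 - 2x^2 - 56x + 8/3
Δ f = -28x^6 - 90x^5 - 155x^4 - (452/3)x^3 - 85x^2 - (74/3)x - 11/3
∇ Δ f = -168x^5 - 30x^4 - 280x^3 - 2x^2 - 56x + 8/3
[Δ, ∇] f = 0
∇ [Δ, ∇] f = 0
Δ [Δ, ∇] f = 0
(∇ + Δ) [Δ, ∇] f = 0
E_{-4} [Δ, ∇] f = 0
S_{-3/2} [Δ, ∇] f = 0
Δ S_{-3/2} [Δ, ∇] f = 0
((∇ + Δ) + E_{-4} + Δ S_{-3/2}) [Δ, ∇] f = 0


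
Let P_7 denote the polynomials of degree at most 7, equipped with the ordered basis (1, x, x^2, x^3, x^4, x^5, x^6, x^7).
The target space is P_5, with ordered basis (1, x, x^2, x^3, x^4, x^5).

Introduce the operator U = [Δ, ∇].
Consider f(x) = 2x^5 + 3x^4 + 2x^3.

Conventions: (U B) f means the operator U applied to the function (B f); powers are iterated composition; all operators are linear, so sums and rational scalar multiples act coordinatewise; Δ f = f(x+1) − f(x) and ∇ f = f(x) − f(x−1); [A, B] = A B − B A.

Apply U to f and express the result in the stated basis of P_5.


g(x) = 0

∇ f = 10x^4 - 8x^3 + 8x^2 - 4x + 1
Δ ∇ f = 40x^3 + 36x^2 + 32x + 6
Δ f = 10x^4 + 32x^3 + 44x^2 + 28x + 7
∇ Δ f = 40x^3 + 36x^2 + 32x + 6
[Δ, ∇] f = 0


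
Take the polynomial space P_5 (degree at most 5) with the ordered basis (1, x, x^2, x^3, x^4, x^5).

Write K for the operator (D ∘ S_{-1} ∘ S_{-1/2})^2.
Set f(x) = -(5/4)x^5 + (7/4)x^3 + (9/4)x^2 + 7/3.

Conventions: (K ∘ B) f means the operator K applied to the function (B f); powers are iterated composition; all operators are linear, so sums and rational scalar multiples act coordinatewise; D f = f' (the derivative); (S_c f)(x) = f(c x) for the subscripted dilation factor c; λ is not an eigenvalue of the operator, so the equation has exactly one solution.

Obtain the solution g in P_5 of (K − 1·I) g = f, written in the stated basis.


write g with unknown coordinates in the stated basis and equate coefficients in (K − 1·I) g = f
solving from the highest basis element down gives g = (5/4)x^5 - (871/512)x^3 - (9/4)x^2 - (2613/8192)x - 139/48
check: K g = (25/512)x^3 - (2613/8192)x - 9/16
so K g − 1·g = -(5/4)x^5 + (7/4)x^3 + (9/4)x^2 + 7/3 = f ✓

the result is g(x) = (5/4)x^5 - (871/512)x^3 - (9/4)x^2 - (2613/8192)x - 139/48


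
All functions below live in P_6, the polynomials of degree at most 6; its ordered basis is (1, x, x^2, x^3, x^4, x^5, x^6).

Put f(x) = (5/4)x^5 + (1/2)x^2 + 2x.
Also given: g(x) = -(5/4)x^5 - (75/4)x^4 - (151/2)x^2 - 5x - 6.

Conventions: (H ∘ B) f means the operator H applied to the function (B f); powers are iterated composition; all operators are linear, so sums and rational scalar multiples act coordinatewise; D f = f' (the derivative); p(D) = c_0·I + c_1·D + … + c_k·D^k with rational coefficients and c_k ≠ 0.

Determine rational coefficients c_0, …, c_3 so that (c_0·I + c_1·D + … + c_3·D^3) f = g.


p(D) = -I − 3·D − D^3, i.e. c_0 = -1, c_1 = -3, c_2 = 0, c_3 = -1

D^0 f = (5/4)x^5 + (1/2)x^2 + 2x
D^1 f = (25/4)x^4 + x + 2
D^2 f = 25x^3 + 1
D^3 f = 75x^2
matching coefficients of g against c_0 f + c_1 Df + … from the top degree down determines the c_i
solution: c_0 = -1, c_1 = -3, c_2 = 0, c_3 = -1


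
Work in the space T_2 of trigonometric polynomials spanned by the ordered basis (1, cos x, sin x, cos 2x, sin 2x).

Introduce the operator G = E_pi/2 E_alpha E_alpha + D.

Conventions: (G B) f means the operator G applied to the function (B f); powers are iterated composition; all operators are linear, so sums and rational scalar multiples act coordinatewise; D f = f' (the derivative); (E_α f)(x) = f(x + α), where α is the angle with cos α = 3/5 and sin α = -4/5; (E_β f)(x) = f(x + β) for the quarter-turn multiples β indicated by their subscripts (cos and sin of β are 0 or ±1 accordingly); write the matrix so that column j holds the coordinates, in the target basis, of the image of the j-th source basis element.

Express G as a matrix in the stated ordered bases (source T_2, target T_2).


image of 1: 1
image of cos x: (24/25)cos x - (18/25)sin x
image of sin x: (18/25)cos x + (24/25)sin x
image of cos 2x: (527/625)cos 2x - (914/625)sin 2x
image of sin 2x: (914/625)cos 2x + (527/625)sin 2x
each image's coordinates form column j of the matrix

the matrix is [[1, 0, 0, 0, 0]; [0, 24/25, 18/25, 0, 0]; [0, -18/25, 24/25, 0, 0]; [0, 0, 0, 527/625, 914/625]; [0, 0, 0, -914/625, 527/625]] (rows listed top to bottom)


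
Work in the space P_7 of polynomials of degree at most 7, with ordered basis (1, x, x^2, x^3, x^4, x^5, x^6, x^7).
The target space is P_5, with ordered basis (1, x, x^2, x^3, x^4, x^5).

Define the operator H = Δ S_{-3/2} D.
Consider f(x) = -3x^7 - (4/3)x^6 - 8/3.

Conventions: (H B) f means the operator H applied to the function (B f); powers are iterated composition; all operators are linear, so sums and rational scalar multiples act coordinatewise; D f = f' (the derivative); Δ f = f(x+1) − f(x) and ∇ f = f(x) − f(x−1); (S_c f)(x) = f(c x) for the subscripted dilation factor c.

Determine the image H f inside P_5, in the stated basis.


g(x) = -(45927/32)x^5 - (210195/64)x^4 - (66825/16)x^3 - (190755/64)x^2 - (36207/32)x - 11421/64

D f = -21x^6 - 8x^5
S_{-3/2} D f = -(15309/64)x^6 + (243/4)x^5
Δ (S_{-3/2} D) f = -(45927/32)x^5 - (210195/64)x^4 - (66825/16)x^3 - (190755/64)x^2 - (36207/32)x - 11421/64


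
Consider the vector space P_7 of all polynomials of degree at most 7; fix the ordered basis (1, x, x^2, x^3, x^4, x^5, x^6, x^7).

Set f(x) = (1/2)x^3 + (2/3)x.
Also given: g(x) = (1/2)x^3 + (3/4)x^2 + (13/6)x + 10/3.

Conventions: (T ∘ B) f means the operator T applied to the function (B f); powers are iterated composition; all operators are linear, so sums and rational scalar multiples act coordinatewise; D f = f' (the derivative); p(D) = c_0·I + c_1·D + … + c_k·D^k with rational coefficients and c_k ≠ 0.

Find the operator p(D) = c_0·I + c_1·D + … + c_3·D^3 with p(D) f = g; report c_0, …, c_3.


p(D) = I + (1/2)·D + (1/2)·D^2 + D^3, i.e. c_0 = 1, c_1 = 1/2, c_2 = 1/2, c_3 = 1

D^0 f = (1/2)x^3 + (2/3)x
D^1 f = (3/2)x^2 + 2/3
D^2 f = 3x
D^3 f = 3
matching coefficients of g against c_0 f + c_1 Df + … from the top degree down determines the c_i
solution: c_0 = 1, c_1 = 1/2, c_2 = 1/2, c_3 = 1


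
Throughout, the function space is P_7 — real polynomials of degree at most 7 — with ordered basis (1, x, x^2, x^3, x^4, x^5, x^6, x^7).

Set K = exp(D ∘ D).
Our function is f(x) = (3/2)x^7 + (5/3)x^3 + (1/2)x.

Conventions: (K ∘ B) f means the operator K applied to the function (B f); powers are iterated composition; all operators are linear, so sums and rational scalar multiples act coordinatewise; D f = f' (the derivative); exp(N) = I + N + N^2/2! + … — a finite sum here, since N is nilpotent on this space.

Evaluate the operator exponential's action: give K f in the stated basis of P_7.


g(x) = (3/2)x^7 + 63x^5 + (1895/3)x^3 + (2541/2)x

order-1 term: 63x^5 + 10x
order-2 term: 630x^3
order-3 term: 1260x
the series for exp(D ∘ D) f terminates at order 3
exp(D ∘ D) f = (3/2)x^7 + 63x^5 + (1895/3)x^3 + (2541/2)x


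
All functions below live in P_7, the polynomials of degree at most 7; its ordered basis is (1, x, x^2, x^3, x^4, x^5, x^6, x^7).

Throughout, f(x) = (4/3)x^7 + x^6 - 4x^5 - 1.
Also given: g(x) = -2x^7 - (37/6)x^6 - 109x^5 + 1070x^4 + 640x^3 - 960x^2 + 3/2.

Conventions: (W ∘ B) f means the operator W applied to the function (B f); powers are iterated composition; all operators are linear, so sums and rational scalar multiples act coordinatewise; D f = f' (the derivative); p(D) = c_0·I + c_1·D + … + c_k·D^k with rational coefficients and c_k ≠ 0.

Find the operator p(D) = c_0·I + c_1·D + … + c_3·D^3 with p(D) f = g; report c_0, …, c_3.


D^0 f = (4/3)x^7 + x^6 - 4x^5 - 1
D^1 f = (28/3)x^6 + 6x^5 - 20x^4
D^2 f = 56x^5 + 30x^4 - 80x^3
D^3 f = 280x^4 + 120x^3 - 240x^2
matching coefficients of g against c_0 f + c_1 Df + … from the top degree down determines the c_i
solution: c_0 = -3/2, c_1 = -1/2, c_2 = -2, c_3 = 4

p(D) = -(3/2)·I − (1/2)·D − 2·D^2 + 4·D^3, i.e. c_0 = -3/2, c_1 = -1/2, c_2 = -2, c_3 = 4


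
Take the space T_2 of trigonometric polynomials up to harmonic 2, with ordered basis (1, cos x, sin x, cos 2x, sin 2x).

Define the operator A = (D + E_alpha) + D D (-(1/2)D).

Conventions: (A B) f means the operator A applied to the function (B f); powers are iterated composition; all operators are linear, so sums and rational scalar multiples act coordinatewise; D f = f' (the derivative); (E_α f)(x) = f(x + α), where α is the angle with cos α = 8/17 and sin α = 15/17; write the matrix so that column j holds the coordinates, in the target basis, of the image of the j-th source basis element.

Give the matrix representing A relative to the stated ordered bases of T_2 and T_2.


image of 1: 1
image of cos x: (8/17)cos x - (81/34)sin x
image of sin x: (81/34)cos x + (8/17)sin x
image of cos 2x: -(161/289)cos 2x - (1974/289)sin 2x
image of sin 2x: (1974/289)cos 2x - (161/289)sin 2x
each image's coordinates form column j of the matrix

the matrix is [[1, 0, 0, 0, 0]; [0, 8/17, 81/34, 0, 0]; [0, -81/34, 8/17, 0, 0]; [0, 0, 0, -161/289, 1974/289]; [0, 0, 0, -1974/289, -161/289]] (rows listed top to bottom)


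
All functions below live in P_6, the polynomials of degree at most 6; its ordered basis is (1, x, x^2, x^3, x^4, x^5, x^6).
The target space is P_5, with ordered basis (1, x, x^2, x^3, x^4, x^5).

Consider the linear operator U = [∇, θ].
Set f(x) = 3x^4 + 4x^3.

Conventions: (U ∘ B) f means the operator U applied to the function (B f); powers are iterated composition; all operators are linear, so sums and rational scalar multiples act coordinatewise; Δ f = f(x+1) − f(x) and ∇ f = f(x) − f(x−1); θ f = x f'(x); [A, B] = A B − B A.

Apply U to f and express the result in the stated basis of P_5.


the result is g(x) = 12x^3 - 24x^2 + 12x

θ f = 12x^4 + 12x^3
∇ θ f = 48x^3 - 36x^2 + 12x
∇ f = 12x^3 - 6x^2 + 1
θ ∇ f = 36x^3 - 12x^2
[∇, θ] f = 12x^3 - 24x^2 + 12x


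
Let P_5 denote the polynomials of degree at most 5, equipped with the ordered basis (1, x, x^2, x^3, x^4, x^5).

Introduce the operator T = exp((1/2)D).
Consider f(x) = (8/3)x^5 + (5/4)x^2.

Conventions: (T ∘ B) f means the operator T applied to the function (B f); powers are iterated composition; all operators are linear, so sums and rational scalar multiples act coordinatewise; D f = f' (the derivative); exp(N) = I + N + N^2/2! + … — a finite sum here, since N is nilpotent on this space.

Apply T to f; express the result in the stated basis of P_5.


order-1 term: (20/3)x^4 + (5/4)x
order-2 term: (20/3)x^3 + 5/16
order-3 term: (10/3)x^2
order-4 term: (5/6)x
order-5 term: 1/12
the series for exp((1/2)D) f terminates at order 5
exp((1/2)D) f = (8/3)x^5 + (20/3)x^4 + (20/3)x^3 + (55/12)x^2 + (25/12)x + 19/48

the result is g(x) = (8/3)x^5 + (20/3)x^4 + (20/3)x^3 + (55/12)x^2 + (25/12)x + 19/48
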